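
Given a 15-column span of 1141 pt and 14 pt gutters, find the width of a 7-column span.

525 pt

Subtracting 14 gutters of 14 leaves 945 for 15 columns, so c = 63 pt.
Span of 7: 7·63 + 6·14 = 441 + 84 = 525 pt.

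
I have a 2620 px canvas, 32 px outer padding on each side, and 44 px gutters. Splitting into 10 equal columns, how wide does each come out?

Inside the margins: 2620 − 64 = 2556 px.
Subtracting 9 gutters of 44 leaves 2160 for 10 columns, so c = 216 px.

216 px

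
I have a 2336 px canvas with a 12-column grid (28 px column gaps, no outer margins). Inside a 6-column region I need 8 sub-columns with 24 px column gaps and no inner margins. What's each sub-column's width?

12 columns + 11 column gaps: 12c + 11·28 = 2336.
12c = 2336 − 308 = 2028, so c = 169 px.
6-column span = 6·169 + 5·28 = 1154 px.
1154 − 7·24 = 986; ÷8 gives d = 123.25 px.

123.25 px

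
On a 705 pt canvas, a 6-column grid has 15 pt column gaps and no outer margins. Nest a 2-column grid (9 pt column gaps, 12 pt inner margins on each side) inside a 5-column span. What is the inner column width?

6 columns + 5 column gaps: 6c + 5·15 = 705.
6c = 705 − 75 = 630, so c = 105 pt.
5 columns plus 4 column gaps: 525 + 60 = 585 pt.
Inner content = 585 − 2·12 = 561 pt.
2 columns + 1 column gap: 2d + 1·9 = 561.
2d = 561 − 9 = 552, so d = 276 pt.

276 pt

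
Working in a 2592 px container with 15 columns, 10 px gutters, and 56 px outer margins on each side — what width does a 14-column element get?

Inside the margins: 2592 − 112 = 2480 px.
Subtracting 14 gutters of 10 leaves 2340 for 15 columns, so c = 156 px.
14 columns plus 13 gutters: 2184 + 130 = 2314 px.

2314 px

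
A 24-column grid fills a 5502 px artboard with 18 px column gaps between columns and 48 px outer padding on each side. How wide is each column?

208 px

Content width = 5502 − 2·48 = 5406 px.
24c + 23·18 = 5406 → 24c = 4992 → c = 208 px.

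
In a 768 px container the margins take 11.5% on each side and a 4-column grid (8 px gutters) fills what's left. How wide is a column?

Margins: 11.5% × 768 = 88.32 px each, so content = 768 − 176.64 = 591.36 px.
4c + 3·8 = 591.36 → 4c = 567.36 → c = 141.84 px.

141.84 px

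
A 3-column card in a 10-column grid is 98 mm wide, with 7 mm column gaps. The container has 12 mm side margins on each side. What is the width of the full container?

Subtracting 2 column gaps of 7 leaves 84 for 3 columns, so c = 28 mm.
Total width: 2·12 + 10·28 + 9·7 = 367 mm.

367 mm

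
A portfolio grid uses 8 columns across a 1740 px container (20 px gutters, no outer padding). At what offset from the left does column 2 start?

1740 − 7·20 = 1600; ÷8 gives c = 200 px.
No margin, so column 2 starts at 1·(column + gutter) = 1·220 = 220 px.

220 px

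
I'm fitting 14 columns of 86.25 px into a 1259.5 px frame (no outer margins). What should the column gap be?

4 px

14 columns take 14·86.25 = 1207.5 px; remaining 52 splits into 13 column gaps.
g = 52 / 13 = 4 px.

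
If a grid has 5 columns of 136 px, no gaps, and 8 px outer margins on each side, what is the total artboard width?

Total width: 2·8 + 5·136 = 696 px.

696 px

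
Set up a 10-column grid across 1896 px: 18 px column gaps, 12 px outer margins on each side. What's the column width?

Inside the margins: 1896 − 24 = 1872 px.
1872 − 9·18 = 1710; ÷10 gives c = 171 px.

171 px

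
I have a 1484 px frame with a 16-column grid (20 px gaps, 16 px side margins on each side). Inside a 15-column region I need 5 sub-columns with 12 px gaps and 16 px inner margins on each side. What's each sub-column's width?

256 px

Take off 32 px of margins, leaving 1452 px.
16c + 15·20 = 1452 → 16c = 1152 → c = 72 px.
15 columns plus 14 gaps: 1080 + 280 = 1360 px.
Inner content = 1360 − 2·16 = 1328 px.
Subtracting 4 gaps of 12 leaves 1280 for 5 columns, so d = 256 px.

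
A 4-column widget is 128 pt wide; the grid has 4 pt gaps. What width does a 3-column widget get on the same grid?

95 pt

128 − 3·4 = 116; ÷4 gives c = 29 pt.
Span of 3: 3·29 + 2·4 = 87 + 8 = 95 pt.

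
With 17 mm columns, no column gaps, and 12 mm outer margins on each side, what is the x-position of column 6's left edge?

Before column 6: the margin + 5 columns + 5 column gaps.
Offset = 12 + 5·(17 + 0) = 12 + 85 = 97 mm.

97 mm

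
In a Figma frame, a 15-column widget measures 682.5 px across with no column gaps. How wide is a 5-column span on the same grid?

227.5 px

15c = 682.5 → c = 45.5 px.
With no column gaps, 5 columns span 5·45.5 = 227.5 px.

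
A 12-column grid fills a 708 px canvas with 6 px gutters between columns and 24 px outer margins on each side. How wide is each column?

Inside the margins: 708 − 48 = 660 px.
12c + 11·6 = 660 → 12c = 594 → c = 49.5 px.

49.5 px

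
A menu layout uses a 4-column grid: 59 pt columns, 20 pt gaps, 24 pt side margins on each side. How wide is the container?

Container = 2·24 + 4·59 + 3·20 = 48 + 236 + 60 = 344 pt.

344 pt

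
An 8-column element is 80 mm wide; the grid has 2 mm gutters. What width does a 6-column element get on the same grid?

59.5 mm

80 − 7·2 = 66; ÷8 gives c = 8.25 mm.
6-column span = 6·8.25 + 5·2 = 59.5 mm.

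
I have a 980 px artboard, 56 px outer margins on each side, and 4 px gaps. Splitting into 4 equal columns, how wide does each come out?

Inside the margins: 980 − 112 = 868 px.
4 columns + 3 gaps: 4c + 3·4 = 868.
4c = 868 − 12 = 856, so c = 214 px.

214 px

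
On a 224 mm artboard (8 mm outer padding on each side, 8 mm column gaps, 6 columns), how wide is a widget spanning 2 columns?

64 mm

Subtract both margins: 224 − 2·8 = 208 mm.
6c + 5·8 = 208 → 6c = 168 → c = 28 mm.
2-column span = 2·28 + 1·8 = 64 mm.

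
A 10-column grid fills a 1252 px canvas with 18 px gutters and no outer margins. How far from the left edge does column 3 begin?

10c + 9·18 = 1252 → 10c = 1090 → c = 109 px.
Each column+gutter stride is 127 px; with no margin, 2 of them is 254 px.

254 px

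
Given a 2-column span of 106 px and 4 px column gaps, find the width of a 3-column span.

106 − 1·4 = 102; ÷2 gives c = 51 px.
3 columns plus 2 column gaps: 153 + 8 = 161 px.

161 px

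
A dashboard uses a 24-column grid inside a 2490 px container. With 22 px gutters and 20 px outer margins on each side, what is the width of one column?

81 px

Subtract both margins: 2490 − 2·20 = 2450 px.
24 columns + 23 gutters: 24c + 23·22 = 2450.
24c = 2450 − 506 = 1944, so c = 81 px.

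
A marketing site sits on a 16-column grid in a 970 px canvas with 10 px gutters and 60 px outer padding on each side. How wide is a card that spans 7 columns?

366.25 px

Subtract both margins: 970 − 2·60 = 850 px.
850 − 15·10 = 700; ÷16 gives c = 43.75 px.
7 columns plus 6 gutters: 306.25 + 60 = 366.25 px.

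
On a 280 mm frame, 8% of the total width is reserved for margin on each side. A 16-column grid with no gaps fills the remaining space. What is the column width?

Each margin = 8% of 280 = 22.4 mm; content = 280 − 2·22.4 = 235.2 mm.
16c = 235.2 → c = 14.7 mm.

14.7 mm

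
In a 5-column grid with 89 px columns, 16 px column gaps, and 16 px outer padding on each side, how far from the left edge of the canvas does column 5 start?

436 px

Column 5 starts at margin + 4·(column + gutter) = 16 + 4·105 = 436 px.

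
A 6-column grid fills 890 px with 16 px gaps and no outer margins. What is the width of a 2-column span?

286 px

6c + 5·16 = 890 → 6c = 810 → c = 135 px.
Span of 2: 2·135 + 1·16 = 270 + 16 = 286 px.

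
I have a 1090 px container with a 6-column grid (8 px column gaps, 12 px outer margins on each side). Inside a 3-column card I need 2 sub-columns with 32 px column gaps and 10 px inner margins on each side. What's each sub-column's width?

238.5 px

Inside the margins: 1090 − 24 = 1066 px.
Subtracting 5 column gaps of 8 leaves 1026 for 6 columns, so c = 171 px.
3 columns plus 2 column gaps: 513 + 16 = 529 px.
Inner content = 529 − 2·10 = 509 px.
2d + 1·32 = 509 → 2d = 477 → d = 238.5 px.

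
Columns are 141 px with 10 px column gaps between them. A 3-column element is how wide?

3-column span = 3·141 + 2·10 = 443 px.

443 px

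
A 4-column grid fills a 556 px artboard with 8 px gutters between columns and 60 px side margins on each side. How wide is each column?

Inside the margins: 556 − 120 = 436 px.
436 − 3·8 = 412; ÷4 gives c = 103 px.

103 px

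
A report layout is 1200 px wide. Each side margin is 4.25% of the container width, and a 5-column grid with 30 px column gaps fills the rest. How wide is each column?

Margins: 4.25% × 1200 = 51 px each, so content = 1200 − 102 = 1098 px.
5 columns + 4 column gaps: 5c + 4·30 = 1098.
5c = 1098 − 120 = 978, so c = 195.6 px.

195.6 px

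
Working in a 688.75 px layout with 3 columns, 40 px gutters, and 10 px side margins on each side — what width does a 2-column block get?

Subtract both margins: 688.75 − 2·10 = 668.75 px.
3 columns + 2 gutters: 3c + 2·40 = 668.75.
3c = 668.75 − 80 = 588.75, so c = 196.25 px.
2 columns plus 1 gutter: 392.5 + 40 = 432.5 px.

432.5 px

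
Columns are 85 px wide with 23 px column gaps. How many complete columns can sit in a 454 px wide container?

4 columns

Each extra column adds 85 + 23 = 108 px.
(454 + 23) / 108 = 4.42, so 4 columns fit.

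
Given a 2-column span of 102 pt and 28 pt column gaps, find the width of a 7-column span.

102 − 1·28 = 74; ÷2 gives c = 37 pt.
7 columns plus 6 column gaps: 259 + 168 = 427 pt.

427 pt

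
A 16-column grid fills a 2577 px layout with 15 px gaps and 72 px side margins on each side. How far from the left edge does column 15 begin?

Inside the margins: 2577 − 144 = 2433 px.
16 columns + 15 gaps: 16c + 15·15 = 2433.
16c = 2433 − 225 = 2208, so c = 138 px.
Column 15 starts at margin + 14·(column + gutter) = 72 + 14·153 = 2214 px.

2214 px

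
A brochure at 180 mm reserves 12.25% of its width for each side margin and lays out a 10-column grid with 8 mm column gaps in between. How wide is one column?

180 × (1 − 2·12.25%) = 180 × 75.5% = 135.9 mm for the columns.
10 columns + 9 column gaps: 10c + 9·8 = 135.9.
10c = 135.9 − 72 = 63.9, so c = 6.39 mm.

6.39 mm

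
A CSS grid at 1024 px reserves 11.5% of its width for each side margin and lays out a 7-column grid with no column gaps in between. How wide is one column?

1024 × (1 − 2·11.5%) = 1024 × 77% = 788.48 px for the columns.
7c = 788.48 → c = 112.64 px.

112.64 px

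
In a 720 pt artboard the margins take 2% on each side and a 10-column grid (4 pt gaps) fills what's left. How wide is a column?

Margins: 2% × 720 = 14.4 pt each, so content = 720 − 28.8 = 691.2 pt.
10c + 9·4 = 691.2 → 10c = 655.2 → c = 65.52 pt.

65.52 pt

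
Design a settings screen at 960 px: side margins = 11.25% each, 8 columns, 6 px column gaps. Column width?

Each margin = 11.25% of 960 = 108 px; content = 960 − 2·108 = 744 px.
8 columns + 7 column gaps: 8c + 7·6 = 744.
8c = 744 − 42 = 702, so c = 87.75 px.

87.75 px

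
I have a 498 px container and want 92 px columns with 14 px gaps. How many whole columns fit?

4 columns: 4·92 + 3·14 = 410 px ≤ 498.
5 columns: 516 px > 498. So 4.

4 columns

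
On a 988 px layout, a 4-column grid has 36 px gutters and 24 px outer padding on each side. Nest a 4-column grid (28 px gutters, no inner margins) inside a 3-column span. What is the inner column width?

Outer content = 988 − 2·24 = 940 px.
940 − 3·36 = 832; ÷4 gives c = 208 px.
3-column span = 3·208 + 2·36 = 696 px.
Subtracting 3 gutters of 28 leaves 612 for 4 columns, so d = 153 px.

153 px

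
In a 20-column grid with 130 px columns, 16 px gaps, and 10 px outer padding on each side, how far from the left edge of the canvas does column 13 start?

Each column+gutter stride is 146 px; 12 of them past the 10 px margin is 10 + 1752 = 1762 px.

1762 px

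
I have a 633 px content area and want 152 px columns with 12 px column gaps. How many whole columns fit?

3 columns

k columns need k·152 + (k−1)·12 = k·164 − 12.
k·164 − 12 ≤ 633 → k ≤ 645 / 164 ≈ 3.93, so k = 3.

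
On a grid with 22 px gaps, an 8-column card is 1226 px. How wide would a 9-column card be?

1382 px

8 columns + 7 gaps: 8c + 7·22 = 1226.
8c = 1226 − 154 = 1072, so c = 134 px.
Span of 9: 9·134 + 8·22 = 1206 + 176 = 1382 px.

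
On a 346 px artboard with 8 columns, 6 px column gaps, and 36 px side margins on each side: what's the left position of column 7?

246 px

Subtract both margins: 346 − 2·36 = 274 px.
Subtracting 7 column gaps of 6 leaves 232 for 8 columns, so c = 29 px.
Column 7 starts at margin + 6·(column + gutter) = 36 + 6·35 = 246 px.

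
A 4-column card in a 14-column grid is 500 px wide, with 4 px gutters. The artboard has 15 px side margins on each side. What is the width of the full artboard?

4c + 3·4 = 500 → 4c = 488 → c = 122 px.
Adding margins, columns and gutters: 30 + 1708 + 52 = 1790 px.

1790 px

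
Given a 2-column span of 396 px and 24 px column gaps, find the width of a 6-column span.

2 columns + 1 column gap: 2c + 1·24 = 396.
2c = 396 − 24 = 372, so c = 186 px.
6 columns plus 5 column gaps: 1116 + 120 = 1236 px.

1236 px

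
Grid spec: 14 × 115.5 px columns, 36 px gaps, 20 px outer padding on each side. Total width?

Total width: 2·20 + 14·115.5 + 13·36 = 2125 px.

2125 px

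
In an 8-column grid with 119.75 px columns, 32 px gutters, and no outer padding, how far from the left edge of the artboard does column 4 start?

455.25 px

Each column+gutter stride is 151.75 px; with no margin, 3 of them is 455.25 px.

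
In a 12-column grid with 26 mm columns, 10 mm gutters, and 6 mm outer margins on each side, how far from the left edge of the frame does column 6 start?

186 mm

Column 6 starts at margin + 5·(column + gutter) = 6 + 5·36 = 186 mm.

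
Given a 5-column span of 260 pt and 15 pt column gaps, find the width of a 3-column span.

150 pt

5c + 4·15 = 260 → 5c = 200 → c = 40 pt.
Span of 3: 3·40 + 2·15 = 120 + 30 = 150 pt.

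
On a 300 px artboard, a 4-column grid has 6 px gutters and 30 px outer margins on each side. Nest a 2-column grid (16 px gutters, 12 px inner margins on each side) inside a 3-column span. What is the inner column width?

Inside the margins: 300 − 60 = 240 px.
Subtracting 3 gutters of 6 leaves 222 for 4 columns, so c = 55.5 px.
3-column span = 3·55.5 + 2·6 = 178.5 px.
Inner content = 178.5 − 2·12 = 154.5 px.
Subtracting 1 gutter of 16 leaves 138.5 for 2 columns, so d = 69.25 px.

69.25 px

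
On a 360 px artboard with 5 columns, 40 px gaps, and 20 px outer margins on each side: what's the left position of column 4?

Subtract both margins: 360 − 2·20 = 320 px.
5c + 4·40 = 320 → 5c = 160 → c = 32 px.
Each column+gutter stride is 72 px; 3 of them past the 20 px margin is 20 + 216 = 236 px.

236 px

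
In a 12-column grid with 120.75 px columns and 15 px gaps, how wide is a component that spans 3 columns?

Span of 3: 3·120.75 + 2·15 = 362.25 + 30 = 392.25 px.

392.25 px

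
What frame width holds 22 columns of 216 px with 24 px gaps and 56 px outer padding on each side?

Total width: 2·56 + 22·216 + 21·24 = 5368 px.

5368 px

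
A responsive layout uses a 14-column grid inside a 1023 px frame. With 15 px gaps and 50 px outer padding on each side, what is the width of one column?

52 px

Subtract both margins: 1023 − 2·50 = 923 px.
14c + 13·15 = 923 → 14c = 728 → c = 52 px.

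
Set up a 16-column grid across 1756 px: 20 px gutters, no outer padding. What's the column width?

1756 − 15·20 = 1456; ÷16 gives c = 91 px.

91 px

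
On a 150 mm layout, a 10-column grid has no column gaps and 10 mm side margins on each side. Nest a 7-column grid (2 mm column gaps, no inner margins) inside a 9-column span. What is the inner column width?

Subtract both margins: 150 − 2·10 = 130 mm.
10c = 130 → c = 13 mm.
9-column span = 9·13 = 117 mm.
117 − 6·2 = 105; ÷7 gives d = 15 mm.

15 mm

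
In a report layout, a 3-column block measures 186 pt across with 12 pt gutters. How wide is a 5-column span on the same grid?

318 pt

Subtracting 2 gutters of 12 leaves 162 for 3 columns, so c = 54 pt.
Span of 5: 5·54 + 4·12 = 270 + 48 = 318 pt.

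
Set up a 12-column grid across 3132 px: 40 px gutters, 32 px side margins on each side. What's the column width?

219 px

Inside the margins: 3132 − 64 = 3068 px.
12 columns + 11 gutters: 12c + 11·40 = 3068.
12c = 3068 − 440 = 2628, so c = 219 px.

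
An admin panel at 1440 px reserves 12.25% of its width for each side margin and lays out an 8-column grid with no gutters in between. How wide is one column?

135.9 px

1440 × (1 − 2·12.25%) = 1440 × 75.5% = 1087.2 px for the columns.
8c = 1087.2 → c = 135.9 px.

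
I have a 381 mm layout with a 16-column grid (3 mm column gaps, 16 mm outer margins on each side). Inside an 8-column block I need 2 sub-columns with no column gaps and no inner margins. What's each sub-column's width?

Take off 32 mm of margins, leaving 349 mm.
Subtracting 15 column gaps of 3 leaves 304 for 16 columns, so c = 19 mm.
Span of 8: 8·19 + 7·3 = 152 + 21 = 173 mm.
2d = 173 → d = 86.5 mm.

86.5 mm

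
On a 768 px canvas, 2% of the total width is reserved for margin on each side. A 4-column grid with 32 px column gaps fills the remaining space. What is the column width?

160.32 px

Margins: 2% × 768 = 15.36 px each, so content = 768 − 30.72 = 737.28 px.
4c + 3·32 = 737.28 → 4c = 641.28 → c = 160.32 px.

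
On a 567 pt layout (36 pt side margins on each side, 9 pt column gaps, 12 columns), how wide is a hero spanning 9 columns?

Inside the margins: 567 − 72 = 495 pt.
Subtracting 11 column gaps of 9 leaves 396 for 12 columns, so c = 33 pt.
9-column span = 9·33 + 8·9 = 369 pt.

369 pt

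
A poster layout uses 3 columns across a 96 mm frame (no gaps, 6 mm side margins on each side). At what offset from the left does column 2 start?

34 mm

Inside the margins: 96 − 12 = 84 mm.
3c = 84 → c = 28 mm.
Each column+gutter stride is 28 mm; 1 of them past the 6 mm margin is 6 + 28 = 34 mm.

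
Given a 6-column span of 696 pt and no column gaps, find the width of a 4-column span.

464 pt

With no column gaps, each column is 696/6 = 116 pt.
With no column gaps, 4 columns span 4·116 = 464 pt.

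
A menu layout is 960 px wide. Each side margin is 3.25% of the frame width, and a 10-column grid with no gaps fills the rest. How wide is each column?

89.76 px

Each margin = 3.25% of 960 = 31.2 px; content = 960 − 2·31.2 = 897.6 px.
10c = 897.6 → c = 89.76 px.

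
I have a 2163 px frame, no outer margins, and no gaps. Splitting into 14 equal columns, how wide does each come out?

2163 / 14 = 154.5 px per column.

154.5 px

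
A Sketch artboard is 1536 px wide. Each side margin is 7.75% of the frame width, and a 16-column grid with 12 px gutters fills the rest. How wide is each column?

69.87 px

Each margin = 7.75% of 1536 = 119.04 px; content = 1536 − 2·119.04 = 1297.92 px.
1297.92 − 15·12 = 1117.92; ÷16 gives c = 69.87 px.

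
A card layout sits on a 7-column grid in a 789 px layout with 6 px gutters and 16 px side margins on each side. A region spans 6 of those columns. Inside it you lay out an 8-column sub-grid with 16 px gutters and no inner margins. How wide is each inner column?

67 px

Outer content = 789 − 2·16 = 757 px.
7 columns + 6 gutters: 7c + 6·6 = 757.
7c = 757 − 36 = 721, so c = 103 px.
Span of 6: 6·103 + 5·6 = 618 + 30 = 648 px.
8 columns + 7 gutters: 8d + 7·16 = 648.
8d = 648 − 112 = 536, so d = 67 px.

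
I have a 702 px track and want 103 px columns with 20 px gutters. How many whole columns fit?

5 columns

5 columns: 5·103 + 4·20 = 595 px ≤ 702.
6 columns: 718 px > 702. So 5.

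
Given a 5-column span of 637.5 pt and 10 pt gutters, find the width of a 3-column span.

637.5 − 4·10 = 597.5; ÷5 gives c = 119.5 pt.
3 columns plus 2 gutters: 358.5 + 20 = 378.5 pt.

378.5 pt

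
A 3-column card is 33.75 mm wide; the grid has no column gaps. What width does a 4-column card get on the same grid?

3c = 33.75 → c = 11.25 mm.
4-column span = 4·11.25 = 45 mm.

45 mm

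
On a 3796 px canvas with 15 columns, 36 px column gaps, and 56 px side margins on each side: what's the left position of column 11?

2536 px

Content = 3796 − 2·56 = 3684 px.
15 columns + 14 column gaps: 15c + 14·36 = 3684.
15c = 3684 − 504 = 3180, so c = 212 px.
Each column+gutter stride is 248 px; 10 of them past the 56 px margin is 56 + 2480 = 2536 px.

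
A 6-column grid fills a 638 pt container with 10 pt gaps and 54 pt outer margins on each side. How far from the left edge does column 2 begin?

144 pt

Take off 108 pt of margins, leaving 530 pt.
530 − 5·10 = 480; ÷6 gives c = 80 pt.
Before column 2: the margin + 1 column + 1 gap.
Offset = 54 + 1·(80 + 10) = 54 + 90 = 144 pt.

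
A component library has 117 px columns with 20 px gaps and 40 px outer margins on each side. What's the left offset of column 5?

588 px

Before column 5: the margin + 4 columns + 4 gaps.
Offset = 40 + 4·(117 + 20) = 40 + 548 = 588 px.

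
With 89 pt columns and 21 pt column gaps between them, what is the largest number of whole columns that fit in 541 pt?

5 columns

k columns need k·89 + (k−1)·21 = k·110 − 21.
k·110 − 21 ≤ 541 → k ≤ 562 / 110 ≈ 5.11, so k = 5.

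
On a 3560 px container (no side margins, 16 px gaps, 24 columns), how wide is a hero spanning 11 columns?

1623 px

3560 − 23·16 = 3192; ÷24 gives c = 133 px.
11-column span = 11·133 + 10·16 = 1623 px.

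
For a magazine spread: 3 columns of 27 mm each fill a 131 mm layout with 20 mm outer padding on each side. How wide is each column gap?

5 mm

Content width = 131 − 2·20 = 91 mm.
Columns use 81 mm, leaving 10 mm across 2 column gaps = 5 mm each.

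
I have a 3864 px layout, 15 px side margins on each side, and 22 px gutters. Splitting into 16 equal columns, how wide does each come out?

Content width = 3864 − 2·15 = 3834 px.
16 columns + 15 gutters: 16c + 15·22 = 3834.
16c = 3834 − 330 = 3504, so c = 219 px.

219 px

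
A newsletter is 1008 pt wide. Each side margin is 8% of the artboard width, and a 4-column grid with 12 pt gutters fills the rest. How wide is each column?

202.68 pt

1008 × (1 − 2·8%) = 1008 × 84% = 846.72 pt for the columns.
Subtracting 3 gutters of 12 leaves 810.72 for 4 columns, so c = 202.68 pt.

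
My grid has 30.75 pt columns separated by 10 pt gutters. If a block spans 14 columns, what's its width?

560.5 pt

14 columns plus 13 gutters: 430.5 + 130 = 560.5 pt.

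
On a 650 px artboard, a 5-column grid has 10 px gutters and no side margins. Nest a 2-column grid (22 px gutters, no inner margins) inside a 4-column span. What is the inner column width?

248 px

Subtracting 4 gutters of 10 leaves 610 for 5 columns, so c = 122 px.
Span of 4: 4·122 + 3·10 = 488 + 30 = 518 px.
Subtracting 1 gutter of 22 leaves 496 for 2 columns, so d = 248 px.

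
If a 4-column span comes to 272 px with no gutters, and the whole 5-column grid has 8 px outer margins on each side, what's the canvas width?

272 / 4 = 68 px per column.
Total width: 2·8 + 5·68 = 356 px.

356 px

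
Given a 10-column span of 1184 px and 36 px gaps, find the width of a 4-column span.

Subtracting 9 gaps of 36 leaves 860 for 10 columns, so c = 86 px.
Span of 4: 4·86 + 3·36 = 344 + 108 = 452 px.

452 px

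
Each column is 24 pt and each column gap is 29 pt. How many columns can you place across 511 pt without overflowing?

10 columns: 10·24 + 9·29 = 501 pt ≤ 511.
11 columns: 554 pt > 511. So 10.

10 columns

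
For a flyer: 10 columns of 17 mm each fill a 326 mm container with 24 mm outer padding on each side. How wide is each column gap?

12 mm

Content width = 326 − 2·24 = 278 mm.
Columns use 170 mm, leaving 108 mm across 9 column gaps = 12 mm each.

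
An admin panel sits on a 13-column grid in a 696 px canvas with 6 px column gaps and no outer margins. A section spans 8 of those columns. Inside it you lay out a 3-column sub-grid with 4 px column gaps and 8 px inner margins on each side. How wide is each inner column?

134 px

Subtracting 12 column gaps of 6 leaves 624 for 13 columns, so c = 48 px.
8 columns plus 7 column gaps: 384 + 42 = 426 px.
Inner content = 426 − 2·8 = 410 px.
410 − 2·4 = 402; ÷3 gives d = 134 px.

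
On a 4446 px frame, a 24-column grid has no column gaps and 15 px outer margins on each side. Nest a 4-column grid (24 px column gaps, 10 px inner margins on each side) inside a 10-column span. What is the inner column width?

437 px

Subtract both margins: 4446 − 2·15 = 4416 px.
4416 / 24 = 184 px per column.
With no column gaps, 10 columns span 10·184 = 1840 px.
Inner content = 1840 − 2·10 = 1820 px.
1820 − 3·24 = 1748; ÷4 gives d = 437 px.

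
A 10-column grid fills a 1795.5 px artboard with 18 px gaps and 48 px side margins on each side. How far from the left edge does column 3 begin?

Content = 1795.5 − 2·48 = 1699.5 px.
10 columns + 9 gaps: 10c + 9·18 = 1699.5.
10c = 1699.5 − 162 = 1537.5, so c = 153.75 px.
Before column 3: the margin + 2 columns + 2 gaps.
Offset = 48 + 2·(153.75 + 18) = 48 + 343.5 = 391.5 px.

391.5 px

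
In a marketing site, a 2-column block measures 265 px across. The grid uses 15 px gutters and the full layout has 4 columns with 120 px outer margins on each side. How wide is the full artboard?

785 px

2 columns + 1 gutter: 2c + 1·15 = 265.
2c = 265 − 15 = 250, so c = 125 px.
Total width: 2·120 + 4·125 + 3·15 = 785 px.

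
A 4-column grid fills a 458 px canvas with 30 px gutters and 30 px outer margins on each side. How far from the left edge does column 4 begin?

351 px

Content = 458 − 2·30 = 398 px.
4 columns + 3 gutters: 4c + 3·30 = 398.
4c = 398 − 90 = 308, so c = 77 px.
Each column+gutter stride is 107 px; 3 of them past the 30 px margin is 30 + 321 = 351 px.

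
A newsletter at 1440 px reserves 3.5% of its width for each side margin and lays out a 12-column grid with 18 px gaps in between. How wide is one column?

95.1 px

1440 × (1 − 2·3.5%) = 1440 × 93% = 1339.2 px for the columns.
12c + 11·18 = 1339.2 → 12c = 1141.2 → c = 95.1 px.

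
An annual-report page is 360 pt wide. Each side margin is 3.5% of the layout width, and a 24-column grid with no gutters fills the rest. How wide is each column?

Each margin = 3.5% of 360 = 12.6 pt; content = 360 − 2·12.6 = 334.8 pt.
24c = 334.8 → c = 13.95 pt.

13.95 pt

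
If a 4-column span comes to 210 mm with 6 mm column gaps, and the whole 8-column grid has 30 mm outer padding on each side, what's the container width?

486 mm

4c + 3·6 = 210 → 4c = 192 → c = 48 mm.
Total width: 2·30 + 8·48 + 7·6 = 486 mm.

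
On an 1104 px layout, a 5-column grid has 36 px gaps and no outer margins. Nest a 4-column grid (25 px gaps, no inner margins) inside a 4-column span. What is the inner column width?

200.25 px

5c + 4·36 = 1104 → 5c = 960 → c = 192 px.
4-column span = 4·192 + 3·36 = 876 px.
Subtracting 3 gaps of 25 leaves 801 for 4 columns, so d = 200.25 px.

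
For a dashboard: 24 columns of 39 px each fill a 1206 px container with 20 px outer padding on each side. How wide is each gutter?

Inside the margins: 1206 − 40 = 1166 px.
Columns use 936 px, leaving 230 px across 23 gutters = 10 px each.

10 px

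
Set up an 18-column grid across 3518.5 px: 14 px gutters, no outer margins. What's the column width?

182.25 px

18 columns + 17 gutters: 18c + 17·14 = 3518.5.
18c = 3518.5 − 238 = 3280.5, so c = 182.25 px.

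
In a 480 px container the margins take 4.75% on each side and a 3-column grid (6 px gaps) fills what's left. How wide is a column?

140.8 px

Margins: 4.75% × 480 = 22.8 px each, so content = 480 − 45.6 = 434.4 px.
Subtracting 2 gaps of 6 leaves 422.4 for 3 columns, so c = 140.8 px.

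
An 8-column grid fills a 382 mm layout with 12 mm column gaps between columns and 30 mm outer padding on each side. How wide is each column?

29.75 mm

Take off 60 mm of margins, leaving 322 mm.
8 columns + 7 column gaps: 8c + 7·12 = 322.
8c = 322 − 84 = 238, so c = 29.75 mm.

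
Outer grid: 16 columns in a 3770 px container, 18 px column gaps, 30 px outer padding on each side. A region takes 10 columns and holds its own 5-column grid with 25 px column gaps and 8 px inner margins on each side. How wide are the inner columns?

439.2 px

Take off 60 px of margins, leaving 3710 px.
16c + 15·18 = 3710 → 16c = 3440 → c = 215 px.
10-column span = 10·215 + 9·18 = 2312 px.
Inner content = 2312 − 2·8 = 2296 px.
2296 − 4·25 = 2196; ÷5 gives d = 439.2 px.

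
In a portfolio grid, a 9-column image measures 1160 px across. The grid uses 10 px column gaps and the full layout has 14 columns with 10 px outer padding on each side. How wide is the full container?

1830 px

9c + 8·10 = 1160 → 9c = 1080 → c = 120 px.
Adding margins, columns and gutters: 20 + 1680 + 130 = 1830 px.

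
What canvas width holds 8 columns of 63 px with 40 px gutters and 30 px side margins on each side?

844 px

Adding margins, columns and gutters: 60 + 504 + 280 = 844 px.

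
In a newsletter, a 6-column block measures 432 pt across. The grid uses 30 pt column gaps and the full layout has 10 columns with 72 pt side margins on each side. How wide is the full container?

884 pt

6c + 5·30 = 432 → 6c = 282 → c = 47 pt.
Total width: 2·72 + 10·47 + 9·30 = 884 pt.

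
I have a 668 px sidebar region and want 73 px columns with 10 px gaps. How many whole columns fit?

8 columns

k columns need k·73 + (k−1)·10 = k·83 − 10.
k·83 − 10 ≤ 668 → k ≤ 678 / 83 ≈ 8.17, so k = 8.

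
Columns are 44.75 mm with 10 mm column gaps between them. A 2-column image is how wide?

99.5 mm

Span of 2: 2·44.75 + 1·10 = 89.5 + 10 = 99.5 mm.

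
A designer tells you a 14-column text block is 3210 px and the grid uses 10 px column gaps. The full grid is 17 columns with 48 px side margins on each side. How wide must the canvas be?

3996 px

3210 − 13·10 = 3080; ÷14 gives c = 220 px.
Canvas = 2·48 + 17·220 + 16·10 = 96 + 3740 + 160 = 3996 px.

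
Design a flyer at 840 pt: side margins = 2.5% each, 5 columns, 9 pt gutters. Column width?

840 × (1 − 2·2.5%) = 840 × 95% = 798 pt for the columns.
Subtracting 4 gutters of 9 leaves 762 for 5 columns, so c = 152.4 pt.

152.4 pt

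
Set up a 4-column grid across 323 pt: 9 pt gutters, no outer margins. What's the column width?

4c + 3·9 = 323 → 4c = 296 → c = 74 pt.

74 pt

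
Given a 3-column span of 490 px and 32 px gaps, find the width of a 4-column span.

664 px

3 columns + 2 gaps: 3c + 2·32 = 490.
3c = 490 − 64 = 426, so c = 142 px.
Span of 4: 4·142 + 3·32 = 568 + 96 = 664 px.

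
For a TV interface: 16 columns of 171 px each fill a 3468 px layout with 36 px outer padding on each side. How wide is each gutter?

Content width = 3468 − 2·36 = 3396 px.
16 columns take 16·171 = 2736 px; remaining 660 splits into 15 gutters.
g = 660 / 15 = 44 px.

44 px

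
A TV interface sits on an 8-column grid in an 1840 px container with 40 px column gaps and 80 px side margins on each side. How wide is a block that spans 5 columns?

1035 px

Content width = 1840 − 2·80 = 1680 px.
Subtracting 7 column gaps of 40 leaves 1400 for 8 columns, so c = 175 px.
5 columns plus 4 column gaps: 875 + 160 = 1035 px.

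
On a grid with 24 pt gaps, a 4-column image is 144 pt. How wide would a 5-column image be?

4c + 3·24 = 144 → 4c = 72 → c = 18 pt.
5 columns plus 4 gaps: 90 + 96 = 186 pt.

186 pt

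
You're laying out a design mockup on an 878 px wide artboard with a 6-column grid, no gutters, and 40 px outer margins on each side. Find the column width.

133 px

Subtract both margins: 878 − 2·40 = 798 px.
With no gutters, each column is 798/6 = 133 px.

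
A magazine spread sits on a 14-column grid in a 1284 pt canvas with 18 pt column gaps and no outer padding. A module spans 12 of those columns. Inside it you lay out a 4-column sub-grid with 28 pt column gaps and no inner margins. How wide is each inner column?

1284 − 13·18 = 1050; ÷14 gives c = 75 pt.
Span of 12: 12·75 + 11·18 = 900 + 198 = 1098 pt.
1098 − 3·28 = 1014; ÷4 gives d = 253.5 pt.

253.5 pt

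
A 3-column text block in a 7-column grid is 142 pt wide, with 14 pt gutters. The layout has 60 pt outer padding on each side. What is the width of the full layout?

470 pt

3c + 2·14 = 142 → 3c = 114 → c = 38 pt.
Layout = 2·60 + 7·38 + 6·14 = 120 + 266 + 84 = 470 pt.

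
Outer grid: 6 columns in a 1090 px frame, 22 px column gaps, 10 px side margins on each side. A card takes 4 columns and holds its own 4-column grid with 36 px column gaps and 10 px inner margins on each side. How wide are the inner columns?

Outer content = 1090 − 2·10 = 1070 px.
1070 − 5·22 = 960; ÷6 gives c = 160 px.
Span of 4: 4·160 + 3·22 = 640 + 66 = 706 px.
Inner content = 706 − 2·10 = 686 px.
Subtracting 3 column gaps of 36 leaves 578 for 4 columns, so d = 144.5 px.

144.5 px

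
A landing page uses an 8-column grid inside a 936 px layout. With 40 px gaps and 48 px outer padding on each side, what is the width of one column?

Take off 96 px of margins, leaving 840 px.
8 columns + 7 gaps: 8c + 7·40 = 840.
8c = 840 − 280 = 560, so c = 70 px.

70 px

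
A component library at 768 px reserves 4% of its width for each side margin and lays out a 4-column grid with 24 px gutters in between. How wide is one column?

768 × (1 − 2·4%) = 768 × 92% = 706.56 px for the columns.
4 columns + 3 gutters: 4c + 3·24 = 706.56.
4c = 706.56 − 72 = 634.56, so c = 158.64 px.

158.64 px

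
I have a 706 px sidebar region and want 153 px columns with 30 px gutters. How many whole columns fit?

Each extra column adds 153 + 30 = 183 px.
(706 + 30) / 183 = 4.02, so 4 columns fit.

4 columns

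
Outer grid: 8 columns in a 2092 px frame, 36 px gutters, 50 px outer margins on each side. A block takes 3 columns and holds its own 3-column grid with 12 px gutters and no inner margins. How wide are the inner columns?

Outer content = 2092 − 2·50 = 1992 px.
Subtracting 7 gutters of 36 leaves 1740 for 8 columns, so c = 217.5 px.
3 columns plus 2 gutters: 652.5 + 72 = 724.5 px.
Subtracting 2 gutters of 12 leaves 700.5 for 3 columns, so d = 233.5 px.

233.5 px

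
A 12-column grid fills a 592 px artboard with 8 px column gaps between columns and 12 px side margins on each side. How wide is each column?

Content width = 592 − 2·12 = 568 px.
12 columns + 11 column gaps: 12c + 11·8 = 568.
12c = 568 − 88 = 480, so c = 40 px.

40 px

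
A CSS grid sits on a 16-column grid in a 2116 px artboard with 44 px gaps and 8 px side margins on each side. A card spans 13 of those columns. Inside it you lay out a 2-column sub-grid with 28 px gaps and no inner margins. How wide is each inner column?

835 px

Outer content = 2116 − 2·8 = 2100 px.
Subtracting 15 gaps of 44 leaves 1440 for 16 columns, so c = 90 px.
Span of 13: 13·90 + 12·44 = 1170 + 528 = 1698 px.
1698 − 1·28 = 1670; ÷2 gives d = 835 px.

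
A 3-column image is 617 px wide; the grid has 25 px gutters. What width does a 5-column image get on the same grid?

617 − 2·25 = 567; ÷3 gives c = 189 px.
Span of 5: 5·189 + 4·25 = 945 + 100 = 1045 px.

1045 px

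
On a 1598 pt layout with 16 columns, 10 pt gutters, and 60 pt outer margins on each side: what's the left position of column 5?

Inside the margins: 1598 − 120 = 1478 pt.
16 columns + 15 gutters: 16c + 15·10 = 1478.
16c = 1478 − 150 = 1328, so c = 83 pt.
Each column+gutter stride is 93 pt; 4 of them past the 60 pt margin is 60 + 372 = 432 pt.

432 pt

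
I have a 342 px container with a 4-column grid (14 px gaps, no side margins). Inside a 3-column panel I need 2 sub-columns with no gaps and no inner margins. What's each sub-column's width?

342 − 3·14 = 300; ÷4 gives c = 75 px.
3 columns plus 2 gaps: 225 + 28 = 253 px.
253 / 2 = 126.5 px per column.

126.5 px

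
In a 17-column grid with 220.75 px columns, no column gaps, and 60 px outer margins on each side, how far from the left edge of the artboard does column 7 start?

1384.5 px

Before column 7: the margin + 6 columns + 6 column gaps.
Offset = 60 + 6·(220.75 + 0) = 60 + 1324.5 = 1384.5 px.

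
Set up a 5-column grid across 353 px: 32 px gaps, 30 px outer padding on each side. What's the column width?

33 px

Content width = 353 − 2·30 = 293 px.
293 − 4·32 = 165; ÷5 gives c = 33 px.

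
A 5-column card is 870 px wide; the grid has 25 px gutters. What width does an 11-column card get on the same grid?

870 − 4·25 = 770; ÷5 gives c = 154 px.
Span of 11: 11·154 + 10·25 = 1694 + 250 = 1944 px.

1944 px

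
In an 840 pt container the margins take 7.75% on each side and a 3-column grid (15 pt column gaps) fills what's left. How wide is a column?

840 × (1 − 2·7.75%) = 840 × 84.5% = 709.8 pt for the columns.
709.8 − 2·15 = 679.8; ÷3 gives c = 226.6 pt.

226.6 pt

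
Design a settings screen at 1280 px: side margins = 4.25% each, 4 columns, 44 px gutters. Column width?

1280 × (1 − 2·4.25%) = 1280 × 91.5% = 1171.2 px for the columns.
1171.2 − 3·44 = 1039.2; ÷4 gives c = 259.8 px.

259.8 px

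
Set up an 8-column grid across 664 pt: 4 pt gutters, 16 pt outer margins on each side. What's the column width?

Take off 32 pt of margins, leaving 632 pt.
8 columns + 7 gutters: 8c + 7·4 = 632.
8c = 632 − 28 = 604, so c = 75.5 pt.

75.5 pt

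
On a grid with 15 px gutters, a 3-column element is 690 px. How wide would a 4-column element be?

925 px

690 − 2·15 = 660; ÷3 gives c = 220 px.
4-column span = 4·220 + 3·15 = 925 px.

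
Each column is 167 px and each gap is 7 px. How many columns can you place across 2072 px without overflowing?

11 columns

Each extra column adds 167 + 7 = 174 px.
(2072 + 7) / 174 = 11.95, so 11 columns fit.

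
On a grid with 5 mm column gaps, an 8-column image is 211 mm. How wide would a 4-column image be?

103 mm

8c + 7·5 = 211 → 8c = 176 → c = 22 mm.
4-column span = 4·22 + 3·5 = 103 mm.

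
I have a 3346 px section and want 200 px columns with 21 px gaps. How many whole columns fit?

k columns need k·200 + (k−1)·21 = k·221 − 21.
k·221 − 21 ≤ 3346 → k ≤ 3367 / 221 ≈ 15.24, so k = 15.

15 columns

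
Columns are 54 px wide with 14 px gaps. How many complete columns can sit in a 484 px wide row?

7 columns

k columns need k·54 + (k−1)·14 = k·68 − 14.
k·68 − 14 ≤ 484 → k ≤ 498 / 68 ≈ 7.32, so k = 7.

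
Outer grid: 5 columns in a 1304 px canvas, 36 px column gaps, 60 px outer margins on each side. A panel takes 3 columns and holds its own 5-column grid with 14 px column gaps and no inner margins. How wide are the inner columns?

128 px

Outer content = 1304 − 2·60 = 1184 px.
1184 − 4·36 = 1040; ÷5 gives c = 208 px.
Span of 3: 3·208 + 2·36 = 624 + 72 = 696 px.
696 − 4·14 = 640; ÷5 gives d = 128 px.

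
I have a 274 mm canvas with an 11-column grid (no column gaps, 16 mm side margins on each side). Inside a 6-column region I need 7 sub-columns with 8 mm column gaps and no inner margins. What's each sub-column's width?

12 mm

Take off 32 mm of margins, leaving 242 mm.
With no column gaps, each column is 242/11 = 22 mm.
6-column span = 6·22 = 132 mm.
Subtracting 6 column gaps of 8 leaves 84 for 7 columns, so d = 12 mm.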